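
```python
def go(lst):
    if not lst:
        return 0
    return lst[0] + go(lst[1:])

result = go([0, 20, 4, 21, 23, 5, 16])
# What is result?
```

0 + 20 + 4 + 21 + 23 + 5 + 16 + 0 = 89

Answer: 89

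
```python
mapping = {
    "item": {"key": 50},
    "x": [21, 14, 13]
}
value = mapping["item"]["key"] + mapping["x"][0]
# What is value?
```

Trace:
`mapping = { ...` → mapping = {'item': {'key': 50}, 'x': [21, 14, 13]}
`value = mapping["item"]["key"] + mapping["x"][0]` → value = 71
So value = 71

Answer: 71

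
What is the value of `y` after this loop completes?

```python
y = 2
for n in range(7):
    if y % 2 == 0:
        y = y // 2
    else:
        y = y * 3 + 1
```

Collatz-style transformation from 2
`y` takes the values: 2 → 1 → 4 → 2 → 1 → 4 → 2 → 1

Answer: 1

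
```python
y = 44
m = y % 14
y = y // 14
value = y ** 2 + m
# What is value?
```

Trace:
`y = 44` → y = 44
`m = y % 14` → m = 2
`y = y // 14` → y = 3
`value = y ** 2 + m` → value = 11
So value = 11

Answer: 11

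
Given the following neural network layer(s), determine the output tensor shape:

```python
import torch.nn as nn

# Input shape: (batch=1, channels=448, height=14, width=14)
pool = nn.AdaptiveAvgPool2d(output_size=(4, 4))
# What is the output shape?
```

Input: (1, 448, 14, 14) -> Output: (1, 448, 4, 4)

Answer: (1, 448, 4, 4)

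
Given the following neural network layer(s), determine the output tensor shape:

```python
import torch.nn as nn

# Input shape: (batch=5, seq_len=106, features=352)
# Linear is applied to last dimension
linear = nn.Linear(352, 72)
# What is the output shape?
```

Input: (5, 106, 352) -> Output: (5, 106, 72)

Answer: (5, 106, 72)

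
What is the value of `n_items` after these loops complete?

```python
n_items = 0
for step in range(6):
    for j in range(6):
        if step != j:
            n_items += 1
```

6² - 6 (exclude diagonal)
`n_items` takes the values: 0 → 1 → 2 → 3 → 4 → 5 → 6 → 7 → 8 → 9 → 10 → 11 → 12 → 13 → 14 → 15 → 16 → 17 → 18 → 19 → 20 → 21 → 22 → 23 → 24 → 25 → 26 → 27 → 28 → 29 → 30

Answer: 30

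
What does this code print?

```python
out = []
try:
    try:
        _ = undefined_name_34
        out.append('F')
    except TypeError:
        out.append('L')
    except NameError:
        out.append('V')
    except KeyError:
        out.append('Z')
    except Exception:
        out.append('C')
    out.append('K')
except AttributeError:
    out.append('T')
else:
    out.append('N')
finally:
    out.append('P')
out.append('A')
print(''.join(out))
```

Execution trace: 'V' (inner except NameError) → 'K' (try body, no exception) → 'N' (else) → 'P' (finally) → 'A' (after the try/except). Output: VKNPA

Answer: VKNPA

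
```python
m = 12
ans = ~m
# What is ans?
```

Trace:
`m = 12` → m = 12
`ans = ~m` → ans = -13
So ans = -13

Answer: -13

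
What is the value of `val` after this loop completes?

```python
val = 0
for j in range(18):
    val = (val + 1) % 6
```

Increment mod 6, 18 times = 0
`val` takes the values: 0 → 1 → 2 → 3 → 4 → 5 → 0 → 1 → 2 → 3 → 4 → 5 → 0 → 1 → 2 → 3 → 4 → 5 → 0

Answer: 0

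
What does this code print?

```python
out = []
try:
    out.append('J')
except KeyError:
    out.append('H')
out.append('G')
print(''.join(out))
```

Execution trace: 'J' (try body, no exception) → 'G' (after the try/except). Output: JG

Answer: JG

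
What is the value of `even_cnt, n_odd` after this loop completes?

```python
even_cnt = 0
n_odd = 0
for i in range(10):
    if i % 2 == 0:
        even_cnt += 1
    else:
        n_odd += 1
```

Count evens and odds in range(10)
`even_cnt, n_odd` takes the values: (0, 0) → (1, 0) → (1, 1) → (2, 1) → (2, 2) → (3, 2) → (3, 3) → (4, 3) → (4, 4) → (5, 4) → (5, 5)

Answer: 5, 5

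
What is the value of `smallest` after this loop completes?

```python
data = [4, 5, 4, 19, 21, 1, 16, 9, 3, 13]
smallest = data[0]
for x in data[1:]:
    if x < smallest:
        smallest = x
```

Minimum of [4, 5, 4, 19, 21, 1, 16, 9, 3, 13]
`smallest` takes the values: 4 → 1

Answer: 1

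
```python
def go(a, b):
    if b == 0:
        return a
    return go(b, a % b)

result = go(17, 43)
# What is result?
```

go(17, 43) -> go(43, 17) -> go(17, 9) -> go(9, 8) -> go(8, 1) -> go(1, 0) -> 1

Answer: 1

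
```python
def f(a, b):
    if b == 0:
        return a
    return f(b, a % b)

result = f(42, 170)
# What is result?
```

f(42, 170) -> f(170, 42) -> f(42, 2) -> f(2, 0) -> 2

Answer: 2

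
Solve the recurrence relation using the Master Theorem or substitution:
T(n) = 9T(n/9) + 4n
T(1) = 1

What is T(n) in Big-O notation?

By Master Theorem: a=9, b=9, f(n)=4n. Since log_9(9) = 1 and f(n) = Θ(n^1), Case 2 applies. T(n) = O(n log n).

Answer: O(n log n)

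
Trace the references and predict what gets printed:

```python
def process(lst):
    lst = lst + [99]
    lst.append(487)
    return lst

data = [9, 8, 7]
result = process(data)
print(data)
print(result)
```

Key concept: rebinding parameter vs mutation.
Step by step:
`data = [9, 8, 7]` → data = [9, 8, 7]
`result = process(data)` → result = [9, 8, 7, 99, 487]
`print(data)` → prints [9, 8, 7]
`print(result)` → prints [9, 8, 7, 99, 487]

Answer:
[9, 8, 7]
[9, 8, 7, 99, 487]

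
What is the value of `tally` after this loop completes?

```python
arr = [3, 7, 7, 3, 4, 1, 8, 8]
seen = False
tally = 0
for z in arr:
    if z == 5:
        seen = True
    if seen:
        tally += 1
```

Count elements after first 5 in [3, 7, 7, 3, 4, 1, 8, 8]
`tally` takes the values: 0

Answer: 0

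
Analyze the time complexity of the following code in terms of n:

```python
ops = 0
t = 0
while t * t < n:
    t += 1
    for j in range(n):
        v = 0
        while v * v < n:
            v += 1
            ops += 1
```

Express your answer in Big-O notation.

Each loop level contributes: √n × n × √n. Multiplying the contributions gives O(n^2).

Answer: O(n^2)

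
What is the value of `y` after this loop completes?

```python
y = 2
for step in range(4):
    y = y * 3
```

Multiply by 3, 4 times: 2 * 3^4 = 162
`y` takes the values: 2 → 6 → 18 → 54 → 162

Answer: 162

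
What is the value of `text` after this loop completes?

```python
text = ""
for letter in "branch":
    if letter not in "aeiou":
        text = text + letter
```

Remove vowels from 'branch'
`text` takes the values: "" → "b" → "br" → "brn" → "brnc" → "brnch"

Answer: "brnch"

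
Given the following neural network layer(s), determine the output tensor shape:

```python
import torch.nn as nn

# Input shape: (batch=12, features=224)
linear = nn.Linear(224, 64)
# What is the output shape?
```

Input: (12, 224) -> Output: (12, 64)

Answer: (12, 64)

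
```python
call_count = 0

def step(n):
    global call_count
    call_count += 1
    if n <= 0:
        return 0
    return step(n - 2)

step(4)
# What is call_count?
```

Linear recursion stepping by 2: 3 calls from n=4 down to ≤0.

Answer: 3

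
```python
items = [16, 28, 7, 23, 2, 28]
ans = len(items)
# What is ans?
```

Trace:
`items = [16, 28, 7, 23, 2, 28]` → items = [16, 28, 7, 23, 2, 28]
`ans = len(items)` → ans = 6
So ans = 6

Answer: 6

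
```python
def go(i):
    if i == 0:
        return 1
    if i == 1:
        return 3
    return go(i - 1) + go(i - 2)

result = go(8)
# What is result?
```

Build up from base cases: go(0)=1, go(1)=3, go(2)=4, go(3)=7, go(4)=11, go(5)=18, go(6)=29, ..., go(8)=76

Answer: 76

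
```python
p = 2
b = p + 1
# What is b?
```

Trace:
`p = 2` → p = 2
`b = p + 1` → b = 3
So b = 3

Answer: 3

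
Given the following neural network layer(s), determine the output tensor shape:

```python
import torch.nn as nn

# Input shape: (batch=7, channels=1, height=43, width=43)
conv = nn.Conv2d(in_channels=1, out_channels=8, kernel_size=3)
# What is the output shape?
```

Input: (7, 1, 43, 43) -> Output: (7, 8, 41, 41)

Answer: (7, 8, 41, 41)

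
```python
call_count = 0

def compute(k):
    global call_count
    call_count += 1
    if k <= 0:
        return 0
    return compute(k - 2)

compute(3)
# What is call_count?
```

Linear recursion stepping by 2: 3 calls from k=3 down to ≤0.

Answer: 3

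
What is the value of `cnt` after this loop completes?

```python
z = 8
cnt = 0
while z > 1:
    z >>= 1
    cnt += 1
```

Count right shifts until 1
`cnt` takes the values: 0 → 1 → 2 → 3

Answer: 3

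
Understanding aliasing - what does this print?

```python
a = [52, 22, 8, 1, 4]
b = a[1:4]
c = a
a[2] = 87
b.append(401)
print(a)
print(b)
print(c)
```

Key concept: slice vs alias.
Step by step:
`a = [52, 22, 8, 1, 4]` → a = [52, 22, 8, 1, 4]
`b = a[1:4]` → b = [22, 8, 1]
`c = a` → c = [52, 22, 8, 1, 4] (same object as a)
`a[2] = 87` → a = [52, 22, 87, 1, 4] (same object as c); c = [52, 22, 87, 1, 4] (same object as a)
`b.append(401)` → b = [22, 8, 1, 401]
`print(a)` → prints [52, 22, 87, 1, 4]
`print(b)` → prints [22, 8, 1, 401]
`print(c)` → prints [52, 22, 87, 1, 4]

Answer:
[52, 22, 87, 1, 4]
[22, 8, 1, 401]
[52, 22, 87, 1, 4]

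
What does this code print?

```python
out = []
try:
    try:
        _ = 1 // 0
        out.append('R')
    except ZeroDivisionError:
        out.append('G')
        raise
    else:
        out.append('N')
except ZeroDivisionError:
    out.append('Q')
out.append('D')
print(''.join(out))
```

Execution trace: 'G' (except ZeroDivisionError) → 'Q' (outer except ZeroDivisionError) → 'D' (after the try/except). Output: GQD

Answer: GQD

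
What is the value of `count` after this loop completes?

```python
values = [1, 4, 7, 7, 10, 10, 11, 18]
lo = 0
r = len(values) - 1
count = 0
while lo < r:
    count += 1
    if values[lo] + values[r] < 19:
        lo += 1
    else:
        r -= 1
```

Steps to find pair summing to 19
`count` takes the values: 0 → 1 → 2 → 3 → 4 → 5 → 6 → 7

Answer: 7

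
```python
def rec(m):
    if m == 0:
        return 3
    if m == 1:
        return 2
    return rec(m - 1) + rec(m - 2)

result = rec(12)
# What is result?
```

Build up from base cases: rec(0)=3, rec(1)=2, rec(2)=5, rec(3)=7, rec(4)=12, rec(5)=19, rec(6)=31, ..., rec(12)=555

Answer: 555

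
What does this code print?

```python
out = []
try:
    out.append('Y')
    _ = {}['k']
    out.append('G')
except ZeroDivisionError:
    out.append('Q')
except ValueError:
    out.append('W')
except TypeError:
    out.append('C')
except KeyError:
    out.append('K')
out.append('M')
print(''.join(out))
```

Execution trace: 'Y' (try body) → 'K' (except KeyError) → 'M' (after the try/except). Output: YKM

Answer: YKM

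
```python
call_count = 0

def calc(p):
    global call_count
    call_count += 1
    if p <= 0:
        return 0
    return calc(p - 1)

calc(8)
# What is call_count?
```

Linear recursion stepping by 1: 9 calls from p=8 down to ≤0.

Answer: 9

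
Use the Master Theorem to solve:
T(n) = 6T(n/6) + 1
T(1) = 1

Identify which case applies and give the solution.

a=6, b=6, f(n)=1. log_6(6) = 1. Since c=0 < 1, Case 1 applies: T(n) = Θ(n^log_b(a)) = O(n).

Answer: O(n) - Case 1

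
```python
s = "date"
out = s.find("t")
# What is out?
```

Trace:
`s = "date"` → s = 'date'
`out = s.find("t")` → out = 2
So out = 2

Answer: 2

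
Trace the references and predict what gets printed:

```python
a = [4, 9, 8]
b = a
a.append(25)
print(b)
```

Key concept: basic list aliasing.
Step by step:
`a = [4, 9, 8]` → a = [4, 9, 8]
`b = a` → b = [4, 9, 8] (same object as a)
`a.append(25)` → a = [4, 9, 8, 25] (same object as b); b = [4, 9, 8, 25] (same object as a)
`print(b)` → prints [4, 9, 8, 25]

Answer: [4, 9, 8, 25]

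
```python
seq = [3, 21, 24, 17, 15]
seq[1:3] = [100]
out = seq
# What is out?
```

Trace:
`seq = [3, 21, 24, 17, 15]` → seq = [3, 21, 24, 17, 15]
`seq[1:3] = [100]` → seq = [3, 100, 17, 15]
`out = seq` → out = [3, 100, 17, 15]
So out = [3, 100, 17, 15]

Answer: [3, 100, 17, 15]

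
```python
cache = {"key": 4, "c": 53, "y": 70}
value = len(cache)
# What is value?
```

Trace:
`cache = {"key": 4, "c": 53, "y": 70}` → cache = {'key': 4, 'c': 53, 'y': 70}
`value = len(cache)` → value = 3
So value = 3

Answer: 3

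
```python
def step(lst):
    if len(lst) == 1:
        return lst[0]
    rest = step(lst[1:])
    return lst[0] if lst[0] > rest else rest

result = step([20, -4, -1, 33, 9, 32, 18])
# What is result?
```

Recursive max over [20, -4, -1, 33, 9, 32, 18] = 33

Answer: 33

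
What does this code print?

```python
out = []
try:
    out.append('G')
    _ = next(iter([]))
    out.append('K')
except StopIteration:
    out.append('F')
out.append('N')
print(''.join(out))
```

Execution trace: 'G' (try body) → 'F' (except StopIteration) → 'N' (after the try/except). Output: GFN

Answer: GFN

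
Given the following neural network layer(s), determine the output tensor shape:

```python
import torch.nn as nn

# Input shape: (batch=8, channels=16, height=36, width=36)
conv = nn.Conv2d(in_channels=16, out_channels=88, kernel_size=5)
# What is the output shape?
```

Input: (8, 16, 36, 36) -> Output: (8, 88, 32, 32)

Answer: (8, 88, 32, 32)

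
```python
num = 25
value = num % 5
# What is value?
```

Trace:
`num = 25` → num = 25
`value = num % 5` → value = 0
So value = 0

Answer: 0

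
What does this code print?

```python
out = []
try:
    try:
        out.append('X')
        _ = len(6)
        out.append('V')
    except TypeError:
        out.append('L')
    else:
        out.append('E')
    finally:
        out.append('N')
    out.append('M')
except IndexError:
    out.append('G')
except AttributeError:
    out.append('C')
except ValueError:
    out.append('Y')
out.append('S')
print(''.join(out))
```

Execution trace: 'X' (inner try body) → 'L' (inner except TypeError) → 'N' (inner finally) → 'M' (try body, no exception) → 'S' (after the try/except). Output: XLNMS

Answer: XLNMS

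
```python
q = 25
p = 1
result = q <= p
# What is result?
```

Trace:
`q = 25` → q = 25
`p = 1` → p = 1
`result = q <= p` → result = False
So result = False

Answer: False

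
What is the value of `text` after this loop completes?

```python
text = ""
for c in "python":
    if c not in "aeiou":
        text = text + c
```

Remove vowels from 'python'
`text` takes the values: "" → "p" → "py" → "pyt" → "pyth" → "pythn"

Answer: "pythn"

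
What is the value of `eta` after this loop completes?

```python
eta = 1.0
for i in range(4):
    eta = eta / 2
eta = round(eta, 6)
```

Halving LR 4 times: 1 / 2^4
`eta` takes the values: 1.0 → 0.5 → 0.25 → 0.125 → 0.0625

Answer: 0.0625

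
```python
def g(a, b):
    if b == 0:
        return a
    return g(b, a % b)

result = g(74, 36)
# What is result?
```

g(74, 36) -> g(36, 2) -> g(2, 0) -> 2

Answer: 2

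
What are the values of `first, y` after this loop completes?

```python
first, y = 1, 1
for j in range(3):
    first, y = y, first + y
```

Fibonacci: after 3 iterations
`first, y` takes the values: (1, 1) → (1, 2) → (2, 3) → (3, 5)

Answer: 3, 5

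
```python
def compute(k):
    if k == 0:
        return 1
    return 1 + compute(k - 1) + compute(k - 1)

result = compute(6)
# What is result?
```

compute(k) = 1 + 2·compute(k-1), compute(0)=1. Closed form: (1+1)·2^6 - 1 = 127.

Answer: 127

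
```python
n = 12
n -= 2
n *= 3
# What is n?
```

Trace:
`n = 12` → n = 12
`n -= 2` → n = 10
`n *= 3` → n = 30
So n = 30

Answer: 30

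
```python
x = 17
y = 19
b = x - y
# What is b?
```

Trace:
`x = 17` → x = 17
`y = 19` → y = 19
`b = x - y` → b = -2
So b = -2

Answer: -2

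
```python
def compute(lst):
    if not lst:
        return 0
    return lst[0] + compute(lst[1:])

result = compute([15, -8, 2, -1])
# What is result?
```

15 + (-8) + 2 + (-1) + 0 = 8

Answer: 8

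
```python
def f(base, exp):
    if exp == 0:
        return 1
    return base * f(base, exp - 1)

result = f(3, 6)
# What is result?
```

f(3, 6) = 3 * 3 * 3 * 3 * 3 * 3 = 729

Answer: 729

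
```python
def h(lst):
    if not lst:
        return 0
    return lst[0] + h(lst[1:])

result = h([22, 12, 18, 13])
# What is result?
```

22 + 12 + 18 + 13 + 0 = 65

Answer: 65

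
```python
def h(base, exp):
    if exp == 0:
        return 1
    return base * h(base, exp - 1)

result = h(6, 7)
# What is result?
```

h(6, 7) = 6 * 6 * 6 * 6 * 6 * 6 * 6 = 279936

Answer: 279936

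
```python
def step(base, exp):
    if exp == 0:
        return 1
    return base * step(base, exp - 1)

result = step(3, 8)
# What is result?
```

step(3, 8) = 3 * 3 * 3 * 3 * 3 * 3 * 3 * 3 = 6561

Answer: 6561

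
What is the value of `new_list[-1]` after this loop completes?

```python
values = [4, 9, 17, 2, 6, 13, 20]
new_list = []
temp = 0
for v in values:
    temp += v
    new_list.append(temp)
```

Cumulative sum ends at 71
`new_list` takes the values: [] → [4] → [4, 13] → [4, 13, 30] → [4, 13, 30, 32] → [4, 13, 30, 32, 38] → [4, 13, 30, 32, 38, 51] → [4, 13, 30, 32, 38, 51, 71]
So `new_list[-1]` = 71

Answer: 71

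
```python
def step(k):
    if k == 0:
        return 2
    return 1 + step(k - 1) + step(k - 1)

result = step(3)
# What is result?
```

step(k) = 1 + 2·step(k-1), step(0)=2. Closed form: (2+1)·2^3 - 1 = 23.

Answer: 23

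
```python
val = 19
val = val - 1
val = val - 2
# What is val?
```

Trace:
`val = 19` → val = 19
`val = val - 1` → val = 18
`val = val - 2` → val = 16
So val = 16

Answer: 16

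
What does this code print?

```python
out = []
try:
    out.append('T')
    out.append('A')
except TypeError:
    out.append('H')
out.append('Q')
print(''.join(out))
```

Execution trace: 'T' (try body) → 'A' (try body, no exception) → 'Q' (after the try/except). Output: TAQ

Answer: TAQ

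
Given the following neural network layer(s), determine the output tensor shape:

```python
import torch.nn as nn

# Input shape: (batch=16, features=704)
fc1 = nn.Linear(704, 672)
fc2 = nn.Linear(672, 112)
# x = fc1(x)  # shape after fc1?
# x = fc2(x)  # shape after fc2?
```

Input: (16, 704) -> after fc1: (16, 672) -> Output: (16, 112)

Answer: (16, 112)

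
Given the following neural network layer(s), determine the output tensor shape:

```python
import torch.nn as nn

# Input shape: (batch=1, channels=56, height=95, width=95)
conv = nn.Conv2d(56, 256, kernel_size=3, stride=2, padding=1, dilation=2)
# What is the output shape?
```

Input: (1, 56, 95, 95) -> Output: (1, 256, 47, 47)

Answer: (1, 256, 47, 47)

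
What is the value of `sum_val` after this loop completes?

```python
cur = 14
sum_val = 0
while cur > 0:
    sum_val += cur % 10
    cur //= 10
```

Sum digits of 14
`sum_val` takes the values: 0 → 4 → 5

Answer: 5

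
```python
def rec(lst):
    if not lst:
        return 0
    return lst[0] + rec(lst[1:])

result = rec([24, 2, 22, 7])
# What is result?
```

24 + 2 + 22 + 7 + 0 = 55

Answer: 55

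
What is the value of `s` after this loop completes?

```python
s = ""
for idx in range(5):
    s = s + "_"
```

Repeat '_' 5 times
`s` takes the values: "" → "_" → "__" → "___" → "____" → "_____"

Answer: "_____"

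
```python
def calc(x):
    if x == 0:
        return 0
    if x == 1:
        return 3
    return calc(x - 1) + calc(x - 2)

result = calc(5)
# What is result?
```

Build up from base cases: calc(0)=0, calc(1)=3, calc(2)=3, calc(3)=6, calc(4)=9, calc(5)=15

Answer: 15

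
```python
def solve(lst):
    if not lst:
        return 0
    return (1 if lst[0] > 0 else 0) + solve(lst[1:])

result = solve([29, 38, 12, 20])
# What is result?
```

Count of positive elements in [29, 38, 12, 20] = 4

Answer: 4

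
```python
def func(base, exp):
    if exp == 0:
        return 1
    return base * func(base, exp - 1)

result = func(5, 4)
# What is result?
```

func(5, 4) = 5 * 5 * 5 * 5 = 625

Answer: 625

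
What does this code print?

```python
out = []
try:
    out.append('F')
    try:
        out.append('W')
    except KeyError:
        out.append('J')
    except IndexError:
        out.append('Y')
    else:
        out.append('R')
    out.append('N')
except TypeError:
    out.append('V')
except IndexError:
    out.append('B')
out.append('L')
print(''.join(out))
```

Execution trace: 'F' (try body) → 'W' (inner try body, no exception) → 'R' (inner else) → 'N' (try body, no exception) → 'L' (after the try/except). Output: FWRNL

Answer: FWRNL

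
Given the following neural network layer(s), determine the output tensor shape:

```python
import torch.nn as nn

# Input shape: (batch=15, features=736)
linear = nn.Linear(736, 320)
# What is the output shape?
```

Input: (15, 736) -> Output: (15, 320)

Answer: (15, 320)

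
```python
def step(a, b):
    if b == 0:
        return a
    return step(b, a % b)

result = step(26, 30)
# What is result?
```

step(26, 30) -> step(30, 26) -> step(26, 4) -> step(4, 2) -> step(2, 0) -> 2

Answer: 2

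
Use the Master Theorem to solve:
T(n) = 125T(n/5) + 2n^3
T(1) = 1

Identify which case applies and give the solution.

a=125, b=5, f(n)=2n^3. log_5(125) = 3. Since c=3 = 3, Case 2 applies: T(n) = Θ(n^log_b(a) · log n) = O(n^3 log n).

Answer: O(n^3 log n) - Case 2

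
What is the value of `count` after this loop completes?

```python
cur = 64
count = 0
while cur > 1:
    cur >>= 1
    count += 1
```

Count right shifts until 1
`count` takes the values: 0 → 1 → 2 → 3 → 4 → 5 → 6

Answer: 6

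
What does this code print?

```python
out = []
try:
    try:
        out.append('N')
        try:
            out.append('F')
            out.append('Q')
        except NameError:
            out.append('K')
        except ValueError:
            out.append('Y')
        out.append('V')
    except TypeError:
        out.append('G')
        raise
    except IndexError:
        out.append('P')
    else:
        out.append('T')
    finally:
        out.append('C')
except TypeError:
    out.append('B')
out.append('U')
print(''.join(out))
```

Execution trace: 'N' (try body) → 'F' (inner try body) → 'Q' (inner try body, no exception) → 'V' (try body, no exception) → 'T' (else) → 'C' (finally) → 'U' (after the try/except). Output: NFQVTCU

Answer: NFQVTCU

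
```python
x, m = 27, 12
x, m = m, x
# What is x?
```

Trace:
`x, m = 27, 12` → x = 27; m = 12
`x, m = m, x` → x = 12; m = 27
So x = 12

Answer: 12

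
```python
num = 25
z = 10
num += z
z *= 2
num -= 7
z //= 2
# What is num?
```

Trace:
`num = 25` → num = 25
`z = 10` → z = 10
`num += z` → num = 35
`z *= 2` → z = 20
`num -= 7` → num = 28
`z //= 2` → z = 10
So num = 28

Answer: 28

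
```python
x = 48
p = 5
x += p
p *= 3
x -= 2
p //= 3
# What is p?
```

Trace:
`x = 48` → x = 48
`p = 5` → p = 5
`x += p` → x = 53
`p *= 3` → p = 15
`x -= 2` → x = 51
`p //= 3` → p = 5
So p = 5

Answer: 5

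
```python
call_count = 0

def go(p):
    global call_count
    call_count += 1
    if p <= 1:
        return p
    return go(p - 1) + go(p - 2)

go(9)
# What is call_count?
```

Calls(p) = 1 + Calls(p-1) + Calls(p-2); Calls(0)=Calls(1)=1. For p=9 this gives 109.

Answer: 109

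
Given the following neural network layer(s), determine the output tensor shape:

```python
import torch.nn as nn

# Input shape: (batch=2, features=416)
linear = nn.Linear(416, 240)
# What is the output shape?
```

Input: (2, 416) -> Output: (2, 240)

Answer: (2, 240)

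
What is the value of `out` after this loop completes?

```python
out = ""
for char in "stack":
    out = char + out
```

Reverse 'stack'
`out` takes the values: "" → "s" → "ts" → "ats" → "cats" → "kcats"

Answer: "kcats"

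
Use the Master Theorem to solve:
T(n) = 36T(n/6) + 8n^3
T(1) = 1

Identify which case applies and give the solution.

a=36, b=6, f(n)=8n^3. log_6(36) = 2. Since c=3 > 2 and the regularity condition holds (36(n/6)^3 = (36/6^3)n^3 with 36/6^3 < 1), Case 3 applies: T(n) = Θ(f(n)) = O(n^3).

Answer: O(n^3) - Case 3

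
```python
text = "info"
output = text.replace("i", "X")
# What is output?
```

Trace:
`text = "info"` → text = 'info'
`output = text.replace("i", "X")` → output = 'Xnfo'
So output = 'Xnfo'

Answer: 'Xnfo'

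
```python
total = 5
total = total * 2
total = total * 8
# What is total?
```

Trace:
`total = 5` → total = 5
`total = total * 2` → total = 10
`total = total * 8` → total = 80
So total = 80

Answer: 80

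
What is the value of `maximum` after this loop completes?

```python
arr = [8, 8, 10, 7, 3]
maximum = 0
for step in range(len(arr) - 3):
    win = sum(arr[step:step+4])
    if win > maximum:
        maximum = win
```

Max sum of 4-element window in [8, 8, 10, 7, 3]
`maximum` takes the values: 0 → 33

Answer: 33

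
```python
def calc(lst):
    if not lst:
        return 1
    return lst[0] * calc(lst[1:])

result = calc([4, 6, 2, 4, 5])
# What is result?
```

Product over [4, 6, 2, 4, 5] = 4 * 6 * 2 * 4 * 5 = 960

Answer: 960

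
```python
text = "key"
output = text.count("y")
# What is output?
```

Trace:
`text = "key"` → text = 'key'
`output = text.count("y")` → output = 1
So output = 1

Answer: 1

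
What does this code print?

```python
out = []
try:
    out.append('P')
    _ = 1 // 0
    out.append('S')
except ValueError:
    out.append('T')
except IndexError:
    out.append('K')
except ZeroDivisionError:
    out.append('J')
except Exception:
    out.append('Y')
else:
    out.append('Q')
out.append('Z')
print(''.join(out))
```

Execution trace: 'P' (try body) → 'J' (except ZeroDivisionError) → 'Z' (after the try/except). Output: PJZ

Answer: PJZ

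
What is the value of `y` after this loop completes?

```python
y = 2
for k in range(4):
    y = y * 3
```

Multiply by 3, 4 times: 2 * 3^4 = 162
`y` takes the values: 2 → 6 → 18 → 54 → 162

Answer: 162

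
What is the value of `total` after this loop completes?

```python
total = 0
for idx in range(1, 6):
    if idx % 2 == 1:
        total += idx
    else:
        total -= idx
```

Add odd, subtract even
`total` takes the values: 0 → 1 → -1 → 2 → -2 → 3

Answer: 3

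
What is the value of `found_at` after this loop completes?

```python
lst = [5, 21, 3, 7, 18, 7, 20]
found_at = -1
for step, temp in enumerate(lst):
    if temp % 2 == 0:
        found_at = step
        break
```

First even number index in [5, 21, 3, 7, 18, 7, 20]
`found_at` takes the values: -1 → 4

Answer: 4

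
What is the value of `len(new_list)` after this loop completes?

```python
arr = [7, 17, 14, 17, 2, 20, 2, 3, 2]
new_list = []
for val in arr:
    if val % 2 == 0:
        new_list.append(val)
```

Count even numbers in [7, 17, 14, 17, 2, 20, 2, 3, 2]
`new_list` takes the values: [] → [14] → [14, 2] → [14, 2, 20] → [14, 2, 20, 2] → [14, 2, 20, 2, 2]
So `len(new_list)` = 5

Answer: 5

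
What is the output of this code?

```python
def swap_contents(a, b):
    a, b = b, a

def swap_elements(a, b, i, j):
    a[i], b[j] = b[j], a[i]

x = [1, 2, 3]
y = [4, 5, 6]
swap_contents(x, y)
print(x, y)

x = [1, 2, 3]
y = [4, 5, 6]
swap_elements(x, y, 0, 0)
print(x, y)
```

Key concept: parameter rebinding vs mutation.
Step by step:
`x = [1, 2, 3]` → x = [1, 2, 3]
`y = [4, 5, 6]` → y = [4, 5, 6]
`swap_contents(x, y)` → no visible change to tracked variables
`print(x, y)` → prints [1, 2, 3] [4, 5, 6]
`x = [1, 2, 3]` → x = [1, 2, 3]
`y = [4, 5, 6]` → y = [4, 5, 6]
`swap_elements(x, y, 0, 0)` → x = [4, 2, 3]; y = [1, 5, 6]
`print(x, y)` → prints [4, 2, 3] [1, 5, 6]

Answer:
[1, 2, 3] [4, 5, 6]
[4, 2, 3] [1, 5, 6]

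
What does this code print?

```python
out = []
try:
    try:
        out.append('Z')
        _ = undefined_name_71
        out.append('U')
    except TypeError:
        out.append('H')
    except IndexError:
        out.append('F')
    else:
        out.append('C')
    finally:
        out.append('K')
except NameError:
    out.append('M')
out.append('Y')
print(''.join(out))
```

Execution trace: 'Z' (try body) → 'K' (finally) → 'M' (outer except NameError) → 'Y' (after the try/except). Output: ZKMY

Answer: ZKMY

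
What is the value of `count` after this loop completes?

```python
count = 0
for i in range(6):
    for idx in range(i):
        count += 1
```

Triangle number: 0+1+2+...+5
`count` takes the values: 0 → 1 → 2 → 3 → 4 → 5 → 6 → 7 → 8 → 9 → 10 → 11 → 12 → 13 → 14 → 15

Answer: 15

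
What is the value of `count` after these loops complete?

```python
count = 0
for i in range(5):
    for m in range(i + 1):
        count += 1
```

Triangle: 1 + 2 + ... + 5
`count` takes the values: 0 → 1 → 2 → 3 → 4 → 5 → 6 → 7 → 8 → 9 → 10 → 11 → 12 → 13 → 14 → 15

Answer: 15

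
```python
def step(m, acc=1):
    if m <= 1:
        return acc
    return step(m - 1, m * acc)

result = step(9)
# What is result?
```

Accumulator trace (n, acc): (9, 1) -> (8, 9) -> (7, 72) -> (6, 504) -> (5, 3024) -> (4, 15120) -> (3, 60480) -> (2, 181440) -> (1, 362880) -> return 362880

Answer: 362880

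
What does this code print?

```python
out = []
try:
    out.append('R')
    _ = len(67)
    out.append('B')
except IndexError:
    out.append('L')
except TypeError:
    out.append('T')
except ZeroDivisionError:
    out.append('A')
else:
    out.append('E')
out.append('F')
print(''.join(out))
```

Execution trace: 'R' (try body) → 'T' (except TypeError) → 'F' (after the try/except). Output: RTF

Answer: RTF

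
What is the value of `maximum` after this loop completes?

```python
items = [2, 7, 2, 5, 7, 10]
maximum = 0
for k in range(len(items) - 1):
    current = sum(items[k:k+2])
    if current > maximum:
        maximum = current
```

Max sum of 2-element window in [2, 7, 2, 5, 7, 10]
`maximum` takes the values: 0 → 9 → 12 → 17

Answer: 17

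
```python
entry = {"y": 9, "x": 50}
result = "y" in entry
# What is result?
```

Trace:
`entry = {"y": 9, "x": 50}` → entry = {'y': 9, 'x': 50}
`result = "y" in entry` → result = True
So result = True

Answer: True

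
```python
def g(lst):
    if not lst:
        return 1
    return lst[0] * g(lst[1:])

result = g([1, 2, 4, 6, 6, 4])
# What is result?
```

Product over [1, 2, 4, 6, 6, 4] = 1 * 2 * 4 * 6 * 6 * 4 = 1152

Answer: 1152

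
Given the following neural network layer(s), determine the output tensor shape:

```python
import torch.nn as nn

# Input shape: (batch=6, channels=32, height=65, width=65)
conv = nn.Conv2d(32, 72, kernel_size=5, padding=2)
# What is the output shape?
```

Input: (6, 32, 65, 65) -> Output: (6, 72, 65, 65)

Answer: (6, 72, 65, 65)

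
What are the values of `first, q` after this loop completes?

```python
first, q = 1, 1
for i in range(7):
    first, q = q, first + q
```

Fibonacci: after 7 iterations
`first, q` takes the values: (1, 1) → (1, 2) → (2, 3) → (3, 5) → (5, 8) → (8, 13) → (13, 21) → (21, 34)

Answer: 21, 34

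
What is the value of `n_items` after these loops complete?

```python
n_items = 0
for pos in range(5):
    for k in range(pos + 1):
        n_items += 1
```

Triangle: 1 + 2 + ... + 5
`n_items` takes the values: 0 → 1 → 2 → 3 → 4 → 5 → 6 → 7 → 8 → 9 → 10 → 11 → 12 → 13 → 14 → 15

Answer: 15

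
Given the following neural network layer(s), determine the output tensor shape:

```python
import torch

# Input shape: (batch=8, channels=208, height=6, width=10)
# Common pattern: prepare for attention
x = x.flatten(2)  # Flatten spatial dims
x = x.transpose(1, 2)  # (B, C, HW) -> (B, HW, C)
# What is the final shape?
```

Input: (8, 208, 6, 10) -> after flatten(2): (8, 208, 60) -> Output: (8, 60, 208)

Answer: (8, 60, 208)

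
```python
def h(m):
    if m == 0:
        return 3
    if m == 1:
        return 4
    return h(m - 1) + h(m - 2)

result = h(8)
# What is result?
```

Build up from base cases: h(0)=3, h(1)=4, h(2)=7, h(3)=11, h(4)=18, h(5)=29, h(6)=47, ..., h(8)=123

Answer: 123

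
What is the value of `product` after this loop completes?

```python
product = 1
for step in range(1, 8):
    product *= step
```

7! = 5040
`product` takes the values: 1 → 2 → 6 → 24 → 120 → 720 → 5040

Answer: 5040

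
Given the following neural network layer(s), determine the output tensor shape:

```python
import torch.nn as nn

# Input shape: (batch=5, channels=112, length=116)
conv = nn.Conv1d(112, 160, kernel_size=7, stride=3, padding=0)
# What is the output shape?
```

Input: (5, 112, 116) -> Output: (5, 160, 37)

Answer: (5, 160, 37)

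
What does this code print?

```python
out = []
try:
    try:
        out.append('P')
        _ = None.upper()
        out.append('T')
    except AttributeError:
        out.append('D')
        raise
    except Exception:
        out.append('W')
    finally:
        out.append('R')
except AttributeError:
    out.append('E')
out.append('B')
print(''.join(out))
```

Execution trace: 'P' (inner try body) → 'D' (inner except AttributeError) → 'R' (inner finally) → 'E' (outer except AttributeError) → 'B' (after the try/except). Output: PDREB

Answer: PDREB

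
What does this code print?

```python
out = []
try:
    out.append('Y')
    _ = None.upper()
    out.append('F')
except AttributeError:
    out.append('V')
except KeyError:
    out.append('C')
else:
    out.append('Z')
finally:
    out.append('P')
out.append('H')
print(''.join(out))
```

Execution trace: 'Y' (try body) → 'V' (except AttributeError) → 'P' (finally) → 'H' (after the try/except). Output: YVPH

Answer: YVPH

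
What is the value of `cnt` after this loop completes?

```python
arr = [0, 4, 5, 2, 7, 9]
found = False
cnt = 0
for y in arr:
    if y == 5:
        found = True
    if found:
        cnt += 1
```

Count elements after first 5 in [0, 4, 5, 2, 7, 9]
`cnt` takes the values: 0 → 1 → 2 → 3 → 4

Answer: 4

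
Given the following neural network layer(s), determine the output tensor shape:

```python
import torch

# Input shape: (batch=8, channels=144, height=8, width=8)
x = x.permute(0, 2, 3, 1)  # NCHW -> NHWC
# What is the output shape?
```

Input: (8, 144, 8, 8) -> Output: (8, 8, 8, 144)

Answer: (8, 8, 8, 144)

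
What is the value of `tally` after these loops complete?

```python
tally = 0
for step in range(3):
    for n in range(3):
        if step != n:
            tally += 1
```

3² - 3 (exclude diagonal)
`tally` takes the values: 0 → 1 → 2 → 3 → 4 → 5 → 6

Answer: 6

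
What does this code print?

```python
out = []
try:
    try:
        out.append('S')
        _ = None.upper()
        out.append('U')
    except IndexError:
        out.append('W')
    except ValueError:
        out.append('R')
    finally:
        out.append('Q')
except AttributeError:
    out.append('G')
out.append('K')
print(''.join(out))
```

Execution trace: 'S' (try body) → 'Q' (finally) → 'G' (outer except AttributeError) → 'K' (after the try/except). Output: SQGK

Answer: SQGK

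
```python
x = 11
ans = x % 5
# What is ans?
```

Trace:
`x = 11` → x = 11
`ans = x % 5` → ans = 1
So ans = 1

Answer: 1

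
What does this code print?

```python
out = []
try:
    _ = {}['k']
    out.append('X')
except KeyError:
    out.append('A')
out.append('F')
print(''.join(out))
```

Execution trace: 'A' (except KeyError) → 'F' (after the try/except). Output: AF

Answer: AF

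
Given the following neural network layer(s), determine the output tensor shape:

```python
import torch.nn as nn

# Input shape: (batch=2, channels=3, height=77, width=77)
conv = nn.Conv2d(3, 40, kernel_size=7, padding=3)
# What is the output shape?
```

Input: (2, 3, 77, 77) -> Output: (2, 40, 77, 77)

Answer: (2, 40, 77, 77)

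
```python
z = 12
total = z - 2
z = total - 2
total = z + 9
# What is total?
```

Trace:
`z = 12` → z = 12
`total = z - 2` → total = 10
`z = total - 2` → z = 8
`total = z + 9` → total = 17
So total = 17

Answer: 17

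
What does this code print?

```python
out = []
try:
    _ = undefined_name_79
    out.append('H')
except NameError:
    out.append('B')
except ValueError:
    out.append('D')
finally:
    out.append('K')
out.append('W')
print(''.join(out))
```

Execution trace: 'B' (except NameError) → 'K' (finally) → 'W' (after the try/except). Output: BKW

Answer: BKW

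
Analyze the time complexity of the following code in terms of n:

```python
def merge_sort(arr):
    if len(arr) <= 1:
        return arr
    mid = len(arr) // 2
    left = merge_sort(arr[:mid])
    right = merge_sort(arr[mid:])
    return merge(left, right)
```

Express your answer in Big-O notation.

This is Merge sort. Time complexity: O(n log n).

Answer: O(n log n)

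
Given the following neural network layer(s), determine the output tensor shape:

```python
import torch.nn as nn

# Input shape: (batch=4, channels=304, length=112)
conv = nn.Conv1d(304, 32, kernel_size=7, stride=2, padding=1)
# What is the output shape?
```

Input: (4, 304, 112) -> Output: (4, 32, 54)

Answer: (4, 32, 54)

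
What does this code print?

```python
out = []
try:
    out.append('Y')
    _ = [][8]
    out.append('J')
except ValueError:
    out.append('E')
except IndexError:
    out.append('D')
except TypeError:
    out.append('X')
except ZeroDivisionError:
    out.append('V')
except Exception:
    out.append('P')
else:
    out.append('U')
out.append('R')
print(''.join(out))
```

Execution trace: 'Y' (try body) → 'D' (except IndexError) → 'R' (after the try/except). Output: YDR

Answer: YDR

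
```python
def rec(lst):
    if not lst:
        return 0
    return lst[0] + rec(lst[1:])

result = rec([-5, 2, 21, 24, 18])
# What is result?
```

(-5) + 2 + 21 + 24 + 18 + 0 = 60

Answer: 60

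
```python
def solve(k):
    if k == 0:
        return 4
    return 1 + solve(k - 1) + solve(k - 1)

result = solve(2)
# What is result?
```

solve(k) = 1 + 2·solve(k-1), solve(0)=4. Closed form: (4+1)·2^2 - 1 = 19.

Answer: 19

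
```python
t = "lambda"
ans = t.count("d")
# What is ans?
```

Trace:
`t = "lambda"` → t = 'lambda'
`ans = t.count("d")` → ans = 1
So ans = 1

Answer: 1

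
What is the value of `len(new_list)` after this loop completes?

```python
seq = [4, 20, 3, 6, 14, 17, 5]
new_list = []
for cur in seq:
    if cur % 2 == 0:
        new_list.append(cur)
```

Count even numbers in [4, 20, 3, 6, 14, 17, 5]
`new_list` takes the values: [] → [4] → [4, 20] → [4, 20, 6] → [4, 20, 6, 14]
So `len(new_list)` = 4

Answer: 4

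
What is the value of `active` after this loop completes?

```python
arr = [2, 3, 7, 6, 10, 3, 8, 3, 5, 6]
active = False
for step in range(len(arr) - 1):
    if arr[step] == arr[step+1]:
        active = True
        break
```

Check consecutive duplicates in [2, 3, 7, 6, 10, 3, 8, 3, 5, 6]
`active` takes the values: False

Answer: False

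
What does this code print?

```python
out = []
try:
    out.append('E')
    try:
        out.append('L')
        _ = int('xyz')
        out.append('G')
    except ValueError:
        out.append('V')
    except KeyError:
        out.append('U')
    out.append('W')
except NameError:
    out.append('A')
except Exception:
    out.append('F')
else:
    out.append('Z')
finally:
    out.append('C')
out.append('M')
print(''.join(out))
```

Execution trace: 'E' (try body) → 'L' (inner try body) → 'V' (inner except ValueError) → 'W' (try body, no exception) → 'Z' (else) → 'C' (finally) → 'M' (after the try/except). Output: ELVWZCM

Answer: ELVWZCM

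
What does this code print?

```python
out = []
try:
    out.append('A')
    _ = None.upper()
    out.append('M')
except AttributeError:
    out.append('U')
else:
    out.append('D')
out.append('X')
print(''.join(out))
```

Execution trace: 'A' (try body) → 'U' (except AttributeError) → 'X' (after the try/except). Output: AUX

Answer: AUX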